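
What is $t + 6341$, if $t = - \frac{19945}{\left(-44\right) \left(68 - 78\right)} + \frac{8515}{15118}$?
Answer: $\frac{4188204281}{665192} \approx 6296.2$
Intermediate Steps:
$t = - \frac{29778191}{665192}$ ($t = - \frac{19945}{\left(-44\right) \left(-10\right)} + 8515 \cdot \frac{1}{15118} = - \frac{19945}{440} + \frac{8515}{15118} = \left(-19945\right) \frac{1}{440} + \frac{8515}{15118} = - \frac{3989}{88} + \frac{8515}{15118} = - \frac{29778191}{665192} \approx -44.766$)
$t + 6341 = - \frac{29778191}{665192} + 6341 = \frac{4188204281}{665192}$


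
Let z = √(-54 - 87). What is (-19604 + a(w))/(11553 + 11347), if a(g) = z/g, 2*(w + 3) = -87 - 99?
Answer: -4901/5725 - I*√141/2198400 ≈ -0.85607 - 5.4014e-6*I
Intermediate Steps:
z = I*√141 (z = √(-141) = I*√141 ≈ 11.874*I)
w = -96 (w = -3 + (-87 - 99)/2 = -3 + (½)*(-186) = -3 - 93 = -96)
a(g) = I*√141/g (a(g) = (I*√141)/g = I*√141/g)
(-19604 + a(w))/(11553 + 11347) = (-19604 + I*√141/(-96))/(11553 + 11347) = (-19604 + I*√141*(-1/96))/22900 = (-19604 - I*√141/96)*(1/22900) = -4901/5725 - I*√141/2198400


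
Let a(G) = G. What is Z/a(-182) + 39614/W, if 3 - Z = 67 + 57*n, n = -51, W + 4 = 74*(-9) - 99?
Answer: -9396015/139958 ≈ -67.135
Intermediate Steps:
W = -769 (W = -4 + (74*(-9) - 99) = -4 + (-666 - 99) = -4 - 765 = -769)
Z = 2843 (Z = 3 - (67 + 57*(-51)) = 3 - (67 - 2907) = 3 - 1*(-2840) = 3 + 2840 = 2843)
Z/a(-182) + 39614/W = 2843/(-182) + 39614/(-769) = 2843*(-1/182) + 39614*(-1/769) = -2843/182 - 39614/769 = -9396015/139958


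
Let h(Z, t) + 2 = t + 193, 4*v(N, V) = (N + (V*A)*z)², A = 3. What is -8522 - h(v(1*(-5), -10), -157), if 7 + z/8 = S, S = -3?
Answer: -8556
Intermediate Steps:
z = -80 (z = -56 + 8*(-3) = -56 - 24 = -80)
v(N, V) = (N - 240*V)²/4 (v(N, V) = (N + (V*3)*(-80))²/4 = (N + (3*V)*(-80))²/4 = (N - 240*V)²/4)
h(Z, t) = 191 + t (h(Z, t) = -2 + (t + 193) = -2 + (193 + t) = 191 + t)
-8522 - h(v(1*(-5), -10), -157) = -8522 - (191 - 157) = -8522 - 1*34 = -8522 - 34 = -8556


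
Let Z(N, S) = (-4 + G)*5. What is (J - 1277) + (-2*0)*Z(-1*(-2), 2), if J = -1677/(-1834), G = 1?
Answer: -2340341/1834 ≈ -1276.1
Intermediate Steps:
Z(N, S) = -15 (Z(N, S) = (-4 + 1)*5 = -3*5 = -15)
J = 1677/1834 (J = -1677*(-1/1834) = 1677/1834 ≈ 0.91439)
(J - 1277) + (-2*0)*Z(-1*(-2), 2) = (1677/1834 - 1277) - 2*0*(-15) = -2340341/1834 + 0*(-15) = -2340341/1834 + 0 = -2340341/1834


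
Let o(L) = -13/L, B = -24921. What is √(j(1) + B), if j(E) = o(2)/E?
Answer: 13*I*√590/2 ≈ 157.88*I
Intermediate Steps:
j(E) = -13/(2*E) (j(E) = (-13/2)/E = (-13*½)/E = -13/(2*E))
√(j(1) + B) = √(-13/2/1 - 24921) = √(-13/2*1 - 24921) = √(-13/2 - 24921) = √(-49855/2) = 13*I*√590/2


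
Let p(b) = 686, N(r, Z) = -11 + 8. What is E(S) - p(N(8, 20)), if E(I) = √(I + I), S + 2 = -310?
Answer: -686 + 4*I*√39 ≈ -686.0 + 24.98*I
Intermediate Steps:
N(r, Z) = -3
S = -312 (S = -2 - 310 = -312)
E(I) = √2*√I (E(I) = √(2*I) = √2*√I)
E(S) - p(N(8, 20)) = √2*√(-312) - 1*686 = √2*(2*I*√78) - 686 = 4*I*√39 - 686 = -686 + 4*I*√39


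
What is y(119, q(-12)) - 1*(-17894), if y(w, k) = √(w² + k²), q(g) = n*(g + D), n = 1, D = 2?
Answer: 17894 + √14261 ≈ 18013.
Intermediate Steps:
q(g) = 2 + g (q(g) = 1*(g + 2) = 1*(2 + g) = 2 + g)
y(w, k) = √(k² + w²)
y(119, q(-12)) - 1*(-17894) = √((2 - 12)² + 119²) - 1*(-17894) = √((-10)² + 14161) + 17894 = √(100 + 14161) + 17894 = √14261 + 17894 = 17894 + √14261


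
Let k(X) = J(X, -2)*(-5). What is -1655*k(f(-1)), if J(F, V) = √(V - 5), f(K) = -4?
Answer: 8275*I*√7 ≈ 21894.0*I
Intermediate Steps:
J(F, V) = √(-5 + V)
k(X) = -5*I*√7 (k(X) = √(-5 - 2)*(-5) = √(-7)*(-5) = (I*√7)*(-5) = -5*I*√7)
-1655*k(f(-1)) = -(-8275)*I*√7 = 8275*I*√7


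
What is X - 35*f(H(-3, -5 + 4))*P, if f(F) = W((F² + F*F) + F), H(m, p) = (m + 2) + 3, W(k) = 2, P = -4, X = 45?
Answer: 325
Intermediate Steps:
H(m, p) = 5 + m (H(m, p) = (2 + m) + 3 = 5 + m)
f(F) = 2
X - 35*f(H(-3, -5 + 4))*P = 45 - 70*(-4) = 45 - 35*(-8) = 45 + 280 = 325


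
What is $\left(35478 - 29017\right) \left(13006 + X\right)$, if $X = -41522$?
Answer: $-184241876$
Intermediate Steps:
$\left(35478 - 29017\right) \left(13006 + X\right) = \left(35478 - 29017\right) \left(13006 - 41522\right) = 6461 \left(-28516\right) = -184241876$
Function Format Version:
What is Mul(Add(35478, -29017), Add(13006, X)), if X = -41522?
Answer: -184241876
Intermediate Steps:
Mul(Add(35478, -29017), Add(13006, X)) = Mul(Add(35478, -29017), Add(13006, -41522)) = Mul(6461, -28516) = -184241876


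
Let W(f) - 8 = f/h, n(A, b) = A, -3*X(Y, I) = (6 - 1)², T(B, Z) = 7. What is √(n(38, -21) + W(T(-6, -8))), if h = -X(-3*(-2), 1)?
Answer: √1171/5 ≈ 6.8440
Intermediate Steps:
X(Y, I) = -25/3 (X(Y, I) = -(6 - 1)²/3 = -⅓*5² = -⅓*25 = -25/3)
h = 25/3 (h = -1*(-25/3) = 25/3 ≈ 8.3333)
W(f) = 8 + 3*f/25 (W(f) = 8 + f/(25/3) = 8 + f*(3/25) = 8 + 3*f/25)
√(n(38, -21) + W(T(-6, -8))) = √(38 + (8 + (3/25)*7)) = √(38 + (8 + 21/25)) = √(38 + 221/25) = √(1171/25) = √1171/5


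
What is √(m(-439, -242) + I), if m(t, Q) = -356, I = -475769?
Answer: 5*I*√19045 ≈ 690.02*I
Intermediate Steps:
√(m(-439, -242) + I) = √(-356 - 475769) = √(-476125) = 5*I*√19045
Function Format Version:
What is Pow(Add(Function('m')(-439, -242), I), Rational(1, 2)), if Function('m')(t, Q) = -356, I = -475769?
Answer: Mul(5, I, Pow(19045, Rational(1, 2))) ≈ Mul(690.02, I)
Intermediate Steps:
Pow(Add(Function('m')(-439, -242), I), Rational(1, 2)) = Pow(Add(-356, -475769), Rational(1, 2)) = Pow(-476125, Rational(1, 2)) = Mul(5, I, Pow(19045, Rational(1, 2)))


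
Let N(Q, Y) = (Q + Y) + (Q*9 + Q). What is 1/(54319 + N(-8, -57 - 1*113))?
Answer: 1/54061 ≈ 1.8498e-5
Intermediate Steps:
N(Q, Y) = Y + 11*Q (N(Q, Y) = (Q + Y) + (9*Q + Q) = (Q + Y) + 10*Q = Y + 11*Q)
1/(54319 + N(-8, -57 - 1*113)) = 1/(54319 + ((-57 - 1*113) + 11*(-8))) = 1/(54319 + ((-57 - 113) - 88)) = 1/(54319 + (-170 - 88)) = 1/(54319 - 258) = 1/54061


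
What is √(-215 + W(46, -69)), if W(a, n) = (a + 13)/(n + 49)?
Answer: I*√21795/10 ≈ 14.763*I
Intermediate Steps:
W(a, n) = (13 + a)/(49 + n)
√(-215 + W(46, -69)) = √(-215 + (13 + 46)/(49 - 69)) = √(-215 + 59/(-20)) = √(-215 - 1/20*59) = √(-215 - 59/20) = √(-4359/20) = I*√21795/10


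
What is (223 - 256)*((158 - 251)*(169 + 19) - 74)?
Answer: 579414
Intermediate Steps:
(223 - 256)*((158 - 251)*(169 + 19) - 74) = -33*(-93*188 - 74) = -33*(-17484 - 74) = -33*(-17558) = 579414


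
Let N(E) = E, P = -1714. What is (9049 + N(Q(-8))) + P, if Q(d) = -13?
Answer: 7322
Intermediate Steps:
(9049 + N(Q(-8))) + P = (9049 - 13) - 1714 = 9036 - 1714 = 7322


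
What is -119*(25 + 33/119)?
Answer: -3008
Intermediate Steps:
-119*(25 + 33/119) = -119*3008/119 = -3008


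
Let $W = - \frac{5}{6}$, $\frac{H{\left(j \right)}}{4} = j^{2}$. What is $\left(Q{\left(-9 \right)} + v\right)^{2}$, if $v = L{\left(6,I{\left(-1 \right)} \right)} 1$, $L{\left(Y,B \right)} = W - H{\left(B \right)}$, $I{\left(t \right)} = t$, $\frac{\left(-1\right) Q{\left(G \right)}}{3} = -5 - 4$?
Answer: $\frac{17689}{36} \approx 491.36$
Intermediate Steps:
$H{\left(j \right)} = 4 j^{2}$
$Q{\left(G \right)} = 27$ ($Q{\left(G \right)} = - 3 \left(-5 - 4\right) = \left(-3\right) \left(-9\right) = 27$)
$W = - \frac{5}{6}$ ($W = \left(-5\right) \frac{1}{6} = - \frac{5}{6} \approx -0.83333$)
$L{\left(Y,B \right)} = - \frac{5}{6} - 4 B^{2}$
$v = - \frac{29}{6}$ ($v = \left(- \frac{5}{6} - 4 \left(-1\right)^{2}\right) 1 = \left(- \frac{5}{6} - 4\right) 1 = \left(- \frac{29}{6}\right) 1 = - \frac{29}{6} \approx -4.8333$)
$\left(Q{\left(-9 \right)} + v\right)^{2} = \left(27 - \frac{29}{6}\right)^{2} = \left(\frac{133}{6}\right)^{2} = \frac{17689}{36}$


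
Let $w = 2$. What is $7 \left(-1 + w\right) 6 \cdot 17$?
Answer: $714$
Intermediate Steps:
$7 \left(-1 + w\right) 6 \cdot 17 = 7 \left(-1 + 2\right) 6 \cdot 17 = 7 \cdot 1 \cdot 6 \cdot 17 = 7 \cdot 6 \cdot 17 = 42 \cdot 17 = 714$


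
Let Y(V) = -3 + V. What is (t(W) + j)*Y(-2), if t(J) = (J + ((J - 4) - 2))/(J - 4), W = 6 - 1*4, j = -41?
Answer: 200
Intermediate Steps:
W = 2 (W = 6 - 4 = 2)
t(J) = (-6 + 2*J)/(-4 + J) (t(J) = (J + ((-4 + J) - 2))/(-4 + J) = (J + (-6 + J))/(-4 + J) = (-6 + 2*J)/(-4 + J))
(t(W) + j)*Y(-2) = (2*(-3 + 2)/(-4 + 2) - 41)*(-3 - 2) = (2*(-1)/(-2) - 41)*(-5) = (2*(-½)*(-1) - 41)*(-5) = (1 - 41)*(-5) = -40*(-5) = 200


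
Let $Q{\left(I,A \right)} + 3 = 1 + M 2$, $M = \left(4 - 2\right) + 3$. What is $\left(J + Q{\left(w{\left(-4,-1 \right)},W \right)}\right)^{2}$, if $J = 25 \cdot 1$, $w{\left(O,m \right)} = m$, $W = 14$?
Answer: $1089$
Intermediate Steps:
$M = 5$ ($M = 2 + 3 = 5$)
$Q{\left(I,A \right)} = 8$ ($Q{\left(I,A \right)} = -3 + \left(1 + 5 \cdot 2\right) = -3 + \left(1 + 10\right) = -3 + 11 = 8$)
$J = 25$
$\left(J + Q{\left(w{\left(-4,-1 \right)},W \right)}\right)^{2} = \left(25 + 8\right)^{2} = 33^{2} = 1089$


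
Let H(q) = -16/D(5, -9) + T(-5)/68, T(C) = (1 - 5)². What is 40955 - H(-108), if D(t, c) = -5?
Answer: 3480883/85 ≈ 40952.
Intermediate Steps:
T(C) = 16 (T(C) = (-4)² = 16)
H(q) = 292/85 (H(q) = -16/(-5) + 16/68 = -16*(-⅕) + 16*(1/68) = 16/5 + 4/17 = 292/85)
40955 - H(-108) = 40955 - 1*292/85 = 40955 - 292/85 = 3480883/85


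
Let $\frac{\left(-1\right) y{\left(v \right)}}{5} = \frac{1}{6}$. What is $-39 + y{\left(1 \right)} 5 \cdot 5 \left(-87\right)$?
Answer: $\frac{3547}{2} \approx 1773.5$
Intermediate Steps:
$y{\left(v \right)} = - \frac{5}{6}$
$-39 + y{\left(1 \right)} 5 \cdot 5 \left(-87\right) = -39 + \left(- \frac{5}{6}\right) 5 \cdot 5 \left(-87\right) = -39 + \left(- \frac{25}{6}\right) 5 \left(-87\right) = -39 - - \frac{3625}{2} = -39 + \frac{3625}{2} = \frac{3547}{2}$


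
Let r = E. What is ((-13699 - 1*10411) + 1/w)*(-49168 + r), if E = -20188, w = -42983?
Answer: 71875019005636/42983 ≈ 1.6722e+9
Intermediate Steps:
r = -20188
((-13699 - 1*10411) + 1/w)*(-49168 + r) = ((-13699 - 1*10411) + 1/(-42983))*(-49168 - 20188) = ((-13699 - 10411) - 1/42983)*(-69356) = (-24110 - 1/42983)*(-69356) = -1036320131/42983*(-69356) = 71875019005636/42983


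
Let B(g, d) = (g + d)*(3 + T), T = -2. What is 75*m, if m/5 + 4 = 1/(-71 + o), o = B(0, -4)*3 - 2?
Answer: -25575/17 ≈ -1504.4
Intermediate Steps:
B(g, d) = d + g (B(g, d) = (g + d)*(3 - 2) = (d + g)*1 = d + g)
o = -14 (o = (-4 + 0)*3 - 2 = -4*3 - 2 = -12 - 2 = -14)
m = -341/17 (m = -20 + 5/(-71 - 14) = -20 + 5/(-85) = -20 + 5*(-1/85) = -20 - 1/17 = -341/17 ≈ -20.059)
75*m = 75*(-341/17) = -25575/17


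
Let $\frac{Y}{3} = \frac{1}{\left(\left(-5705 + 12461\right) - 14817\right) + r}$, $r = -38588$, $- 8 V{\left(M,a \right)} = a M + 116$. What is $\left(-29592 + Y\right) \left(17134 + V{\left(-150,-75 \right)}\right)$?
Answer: $- \frac{86764620022983}{186596} \approx -4.6499 \cdot 10^{8}$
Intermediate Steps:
$V{\left(M,a \right)} = - \frac{29}{2} - \frac{M a}{8}$ ($V{\left(M,a \right)} = - \frac{a M + 116}{8} = - \frac{M a + 116}{8} = - \frac{116 + M a}{8} = - \frac{29}{2} - \frac{M a}{8}$)
$Y = - \frac{3}{46649}$ ($Y = \frac{3}{\left(\left(-5705 + 12461\right) - 14817\right) - 38588} = \frac{3}{\left(6756 - 14817\right) - 38588} = \frac{3}{-8061 - 38588} = \frac{3}{-46649} = 3 \left(- \frac{1}{46649}\right) = - \frac{3}{46649} \approx -6.431 \cdot 10^{-5}$)
$\left(-29592 + Y\right) \left(17134 + V{\left(-150,-75 \right)}\right) = \left(-29592 - \frac{3}{46649}\right) \left(17134 - \left(\frac{29}{2} - - \frac{5625}{4}\right)\right) = - \frac{1380437211 \left(17134 - \frac{5683}{4}\right)}{46649} = \left(- \frac{1380437211}{46649}\right) \frac{62853}{4} = - \frac{86764620022983}{186596}$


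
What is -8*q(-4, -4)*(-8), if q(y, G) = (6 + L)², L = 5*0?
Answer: 2304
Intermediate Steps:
L = 0
q(y, G) = 36 (q(y, G) = (6 + 0)² = 6² = 36)
-8*q(-4, -4)*(-8) = -8*36*(-8) = -288*(-8) = 2304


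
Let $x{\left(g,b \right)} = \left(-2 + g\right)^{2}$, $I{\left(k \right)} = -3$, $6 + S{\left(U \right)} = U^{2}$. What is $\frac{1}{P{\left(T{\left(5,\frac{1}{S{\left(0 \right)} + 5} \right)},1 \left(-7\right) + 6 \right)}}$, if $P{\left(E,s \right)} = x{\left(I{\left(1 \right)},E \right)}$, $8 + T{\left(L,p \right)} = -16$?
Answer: $\frac{1}{25} \approx 0.04$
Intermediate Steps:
$S{\left(U \right)} = -6 + U^{2}$
$T{\left(L,p \right)} = -24$ ($T{\left(L,p \right)} = -8 - 16 = -24$)
$P{\left(E,s \right)} = 25$ ($P{\left(E,s \right)} = \left(-2 - 3\right)^{2} = \left(-5\right)^{2} = 25$)
$\frac{1}{P{\left(T{\left(5,\frac{1}{S{\left(0 \right)} + 5} \right)},1 \left(-7\right) + 6 \right)}} = \frac{1}{25}$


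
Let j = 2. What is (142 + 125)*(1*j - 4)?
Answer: -534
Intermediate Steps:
(142 + 125)*(1*j - 4) = (142 + 125)*(1*2 - 4) = 267*(2 - 4) = 267*(-2) = -534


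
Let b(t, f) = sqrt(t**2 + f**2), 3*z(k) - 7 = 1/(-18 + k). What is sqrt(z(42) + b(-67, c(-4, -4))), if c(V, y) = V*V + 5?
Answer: sqrt(338 + 144*sqrt(4930))/12 ≈ 8.5183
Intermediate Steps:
z(k) = 7/3 + 1/(3*(-18 + k))
c(V, y) = 5 + V**2 (c(V, y) = V**2 + 5 = 5 + V**2)
b(t, f) = sqrt(f**2 + t**2)
sqrt(z(42) + b(-67, c(-4, -4))) = sqrt((-125 + 7*42)/(3*(-18 + 42)) + sqrt((5 + (-4)**2)**2 + (-67)**2)) = sqrt((1/3)*(-125 + 294)/24 + sqrt((5 + 16)**2 + 4489)) = sqrt((1/3)*(1/24)*169 + sqrt(21**2 + 4489)) = sqrt(169/72 + sqrt(441 + 4489)) = sqrt(169/72 + sqrt(4930))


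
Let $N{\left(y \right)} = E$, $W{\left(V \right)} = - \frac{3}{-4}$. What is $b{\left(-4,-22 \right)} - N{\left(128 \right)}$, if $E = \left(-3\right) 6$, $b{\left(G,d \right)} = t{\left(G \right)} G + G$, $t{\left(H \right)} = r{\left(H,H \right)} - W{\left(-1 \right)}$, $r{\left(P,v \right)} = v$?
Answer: $33$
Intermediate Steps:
$W{\left(V \right)} = \frac{3}{4}$ ($W{\left(V \right)} = \left(-3\right) \left(- \frac{1}{4}\right) = \frac{3}{4}$)
$t{\left(H \right)} = - \frac{3}{4} + H$ ($t{\left(H \right)} = H - \frac{3}{4} = - \frac{3}{4} + H$)
$b{\left(G,d \right)} = G + G \left(- \frac{3}{4} + G\right)$ ($b{\left(G,d \right)} = \left(- \frac{3}{4} + G\right) G + G = G \left(- \frac{3}{4} + G\right) + G = G + G \left(- \frac{3}{4} + G\right)$)
$E = -18$
$N{\left(y \right)} = -18$
$b{\left(-4,-22 \right)} - N{\left(128 \right)} = - 4 \left(\frac{1}{4} - 4\right) - -18 = \left(-4\right) \left(- \frac{15}{4}\right) + 18 = 15 + 18 = 33$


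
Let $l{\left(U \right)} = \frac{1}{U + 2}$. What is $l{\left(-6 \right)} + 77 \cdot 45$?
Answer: $\frac{13859}{4} \approx 3464.8$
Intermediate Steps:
$l{\left(U \right)} = \frac{1}{2 + U}$
$l{\left(-6 \right)} + 77 \cdot 45 = \frac{1}{2 - 6} + 77 \cdot 45 = \frac{1}{-4} + 3465 = - \frac{1}{4} + 3465 = \frac{13859}{4}$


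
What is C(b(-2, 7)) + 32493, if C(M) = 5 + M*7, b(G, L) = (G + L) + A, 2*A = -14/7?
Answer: 32526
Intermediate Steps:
A = -1 (A = (-14/7)/2 = (-14*⅐)/2 = (½)*(-2) = -1)
b(G, L) = -1 + G + L (b(G, L) = (G + L) - 1 = -1 + G + L)
C(M) = 5 + 7*M
C(b(-2, 7)) + 32493 = (5 + 7*(-1 - 2 + 7)) + 32493 = (5 + 7*4) + 32493 = (5 + 28) + 32493 = 33 + 32493 = 32526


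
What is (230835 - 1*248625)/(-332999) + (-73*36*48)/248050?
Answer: -18796508178/41300200975 ≈ -0.45512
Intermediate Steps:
(230835 - 1*248625)/(-332999) + (-73*36*48)/248050 = (230835 - 248625)*(-1/332999) - 2628*48*(1/248050) = -17790*(-1/332999) - 126144*1/248050 = 17790/332999 - 63072/124025 = -18796508178/41300200975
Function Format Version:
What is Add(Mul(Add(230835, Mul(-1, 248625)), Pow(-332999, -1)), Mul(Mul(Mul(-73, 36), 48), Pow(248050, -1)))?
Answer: Rational(-18796508178, 41300200975) ≈ -0.45512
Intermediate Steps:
Add(Mul(Add(230835, Mul(-1, 248625)), Pow(-332999, -1)), Mul(Mul(Mul(-73, 36), 48), Pow(248050, -1))) = Add(Mul(Add(230835, -248625), Rational(-1, 332999)), Mul(Mul(-2628, 48), Rational(1, 248050))) = Add(Mul(-17790, Rational(-1, 332999)), Mul(-126144, Rational(1, 248050))) = Add(Rational(17790, 332999), Rational(-63072, 124025)) = Rational(-18796508178, 41300200975)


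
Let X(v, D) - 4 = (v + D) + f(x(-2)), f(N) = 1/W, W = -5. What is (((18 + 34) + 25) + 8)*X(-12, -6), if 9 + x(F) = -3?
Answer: -1207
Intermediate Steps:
x(F) = -12 (x(F) = -9 - 3 = -12)
f(N) = -⅕ (f(N) = 1/(-5) = -⅕)
X(v, D) = 19/5 + D + v (X(v, D) = 4 + ((v + D) - ⅕) = 4 + ((D + v) - ⅕) = 4 + (-⅕ + D + v) = 19/5 + D + v)
(((18 + 34) + 25) + 8)*X(-12, -6) = (((18 + 34) + 25) + 8)*(19/5 - 6 - 12) = ((52 + 25) + 8)*(-71/5) = (77 + 8)*(-71/5) = 85*(-71/5) = -1207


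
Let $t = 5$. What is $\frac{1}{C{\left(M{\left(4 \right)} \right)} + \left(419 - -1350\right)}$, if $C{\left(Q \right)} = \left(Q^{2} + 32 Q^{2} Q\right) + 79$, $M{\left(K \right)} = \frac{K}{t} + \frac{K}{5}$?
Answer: $\frac{125}{247704} \approx 0.00050463$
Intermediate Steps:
$M{\left(K \right)} = \frac{2 K}{5}$ ($M{\left(K \right)} = \frac{K}{5} + \frac{K}{5} = \frac{2 K}{5}$)
$C{\left(Q \right)} = 79 + Q^{2} + 32 Q^{3}$ ($C{\left(Q \right)} = \left(Q^{2} + 32 Q^{3}\right) + 79 = 79 + Q^{2} + 32 Q^{3}$)
$\frac{1}{C{\left(M{\left(4 \right)} \right)} + \left(419 - -1350\right)} = \frac{1}{\left(79 + \left(\frac{2}{5} \cdot 4\right)^{2} + 32 \left(\frac{2}{5} \cdot 4\right)^{3}\right) + \left(419 - -1350\right)} = \frac{1}{\left(79 + \left(\frac{8}{5}\right)^{2} + 32 \left(\frac{8}{5}\right)^{3}\right) + \left(419 + 1350\right)} = \frac{1}{\left(79 + \frac{64}{25} + 32 \cdot \frac{512}{125}\right) + 1769} = \frac{1}{\left(79 + \frac{64}{25} + \frac{16384}{125}\right) + 1769} = \frac{1}{\frac{26579}{125} + 1769} = \frac{1}{\frac{247704}{125}} = \frac{125}{247704}$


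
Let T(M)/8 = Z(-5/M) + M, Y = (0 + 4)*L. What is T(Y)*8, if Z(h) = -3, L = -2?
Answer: -704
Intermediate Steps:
Y = -8 (Y = (0 + 4)*(-2) = 4*(-2) = -8)
T(M) = -24 + 8*M (T(M) = 8*(-3 + M) = -24 + 8*M)
T(Y)*8 = (-24 + 8*(-8))*8 = (-24 - 64)*8 = -88*8 = -704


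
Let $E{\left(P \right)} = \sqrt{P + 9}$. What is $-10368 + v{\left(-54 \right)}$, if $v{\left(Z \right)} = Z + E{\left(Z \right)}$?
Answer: $-10422 + 3 i \sqrt{5} \approx -10422.0 + 6.7082 i$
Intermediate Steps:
$E{\left(P \right)} = \sqrt{9 + P}$
$v{\left(Z \right)} = Z + \sqrt{9 + Z}$
$-10368 + v{\left(-54 \right)} = -10368 - \left(54 - \sqrt{9 - 54}\right) = -10368 - \left(54 - \sqrt{-45}\right) = -10368 - \left(54 - 3 i \sqrt{5}\right) = -10422 + 3 i \sqrt{5}$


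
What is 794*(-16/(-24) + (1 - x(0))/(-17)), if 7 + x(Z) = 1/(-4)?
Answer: 14689/102 ≈ 144.01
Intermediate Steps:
x(Z) = -29/4 (x(Z) = -7 + 1/(-4) = -7 - ¼ = -29/4)
794*(-16/(-24) + (1 - x(0))/(-17)) = 794*(-16/(-24) + (1 - 1*(-29/4))/(-17)) = 794*(-16*(-1/24) + (1 + 29/4)*(-1/17)) = 794*(⅔ + (33/4)*(-1/17)) = 794*(⅔ - 33/68) = 794*(37/204) = 14689/102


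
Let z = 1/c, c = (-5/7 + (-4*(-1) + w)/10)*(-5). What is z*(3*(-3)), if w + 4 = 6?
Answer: -63/4 ≈ -15.750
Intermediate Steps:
w = 2 (w = -4 + 6 = 2)
c = 4/7 (c = (-5/7 + (-4*(-1) + 2)/10)*(-5) = (-5*1/7 + (4 + 2)*(1/10))*(-5) = (-5/7 + 6*(1/10))*(-5) = (-5/7 + 3/5)*(-5) = -4/35*(-5) = 4/7 ≈ 0.57143)
z = 7/4 (z = 1/(4/7) = 7/4 ≈ 1.7500)
z*(3*(-3)) = 7*(3*(-3))/4 = (7/4)*(-9) = -63/4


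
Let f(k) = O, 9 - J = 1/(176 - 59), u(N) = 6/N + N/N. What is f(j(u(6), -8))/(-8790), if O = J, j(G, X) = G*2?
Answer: -526/514215 ≈ -0.0010229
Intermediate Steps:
u(N) = 1 + 6/N (u(N) = 6/N + 1 = 1 + 6/N)
j(G, X) = 2*G
J = 1052/117 (J = 9 - 1/(176 - 59) = 9 - 1/117 = 1052/117 ≈ 8.9915)
O = 1052/117 ≈ 8.9915
f(k) = 1052/117
f(j(u(6), -8))/(-8790) = (1052/117)/(-8790) = (1052/117)*(-1/8790) = -526/514215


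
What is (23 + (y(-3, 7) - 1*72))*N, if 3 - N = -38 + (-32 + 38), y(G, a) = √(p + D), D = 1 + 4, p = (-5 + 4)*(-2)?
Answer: -1715 + 35*√7 ≈ -1622.4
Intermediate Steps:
p = 2 (p = -1*(-2) = 2)
D = 5
y(G, a) = √7 (y(G, a) = √(2 + 5) = √7)
N = 35 (N = 3 - (-38 + (-32 + 38)) = 3 - (-38 + 6) = 3 - 1*(-32) = 3 + 32 = 35)
(23 + (y(-3, 7) - 1*72))*N = (23 + (√7 - 1*72))*35 = (23 + (√7 - 72))*35 = (23 + (-72 + √7))*35 = (-49 + √7)*35 = -1715 + 35*√7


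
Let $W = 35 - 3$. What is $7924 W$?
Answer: $253568$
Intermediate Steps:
$W = 32$ ($W = 35 - 3 = 32$)
$7924 W = 7924 \cdot 32 = 253568$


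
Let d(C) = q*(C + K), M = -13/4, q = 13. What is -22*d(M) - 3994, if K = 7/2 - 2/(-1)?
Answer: -9275/2 ≈ -4637.5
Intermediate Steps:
K = 11/2 (K = 7*(½) - 2*(-1) = 7/2 + 2 = 11/2 ≈ 5.5000)
M = -13/4 (M = -13*¼ = -13/4 ≈ -3.2500)
d(C) = 143/2 + 13*C (d(C) = 13*(C + 11/2) = 13*(11/2 + C) = 143/2 + 13*C)
-22*d(M) - 3994 = -22*(143/2 + 13*(-13/4)) - 3994 = -22*(143/2 - 169/4) - 3994 = -22*117/4 - 3994 = -1287/2 - 3994 = -9275/2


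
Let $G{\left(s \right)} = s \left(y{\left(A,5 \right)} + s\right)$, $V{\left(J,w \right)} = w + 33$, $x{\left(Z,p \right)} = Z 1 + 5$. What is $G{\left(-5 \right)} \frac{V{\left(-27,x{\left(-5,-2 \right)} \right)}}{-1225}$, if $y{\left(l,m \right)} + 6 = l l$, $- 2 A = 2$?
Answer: $- \frac{66}{49} \approx -1.3469$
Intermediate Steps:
$A = -1$ ($A = \left(- \frac{1}{2}\right) 2 = -1$)
$x{\left(Z,p \right)} = 5 + Z$ ($x{\left(Z,p \right)} = Z + 5 = 5 + Z$)
$V{\left(J,w \right)} = 33 + w$
$y{\left(l,m \right)} = -6 + l^{2}$ ($y{\left(l,m \right)} = -6 + l l = -6 + l^{2}$)
$G{\left(s \right)} = s \left(-5 + s\right)$ ($G{\left(s \right)} = s \left(\left(-6 + \left(-1\right)^{2}\right) + s\right) = s \left(\left(-6 + 1\right) + s\right) = s \left(-5 + s\right)$)
$G{\left(-5 \right)} \frac{V{\left(-27,x{\left(-5,-2 \right)} \right)}}{-1225} = - 5 \left(-5 - 5\right) \frac{33 + \left(5 - 5\right)}{-1225} = \left(-5\right) \left(-10\right) \left(33 + 0\right) \left(- \frac{1}{1225}\right) = 50 \cdot 33 \left(- \frac{1}{1225}\right) = 50 \left(- \frac{33}{1225}\right) = - \frac{66}{49}$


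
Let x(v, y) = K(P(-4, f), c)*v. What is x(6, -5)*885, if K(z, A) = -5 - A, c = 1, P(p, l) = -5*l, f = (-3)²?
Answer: -31860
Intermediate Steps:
f = 9
x(v, y) = -6*v (x(v, y) = (-5 - 1*1)*v = (-5 - 1)*v = -6*v)
x(6, -5)*885 = -6*6*885 = -36*885 = -31860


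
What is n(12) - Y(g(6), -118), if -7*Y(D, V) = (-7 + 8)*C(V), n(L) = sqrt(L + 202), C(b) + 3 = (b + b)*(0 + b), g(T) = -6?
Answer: 27845/7 + sqrt(214) ≈ 3992.5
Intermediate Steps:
C(b) = -3 + 2*b**2 (C(b) = -3 + (b + b)*(0 + b) = -3 + (2*b)*b = -3 + 2*b**2)
n(L) = sqrt(202 + L)
Y(D, V) = 3/7 - 2*V**2/7 (Y(D, V) = -(-7 + 8)*(-3 + 2*V**2)/7 = -(-3 + 2*V**2)/7 = 3/7 - 2*V**2/7)
n(12) - Y(g(6), -118) = sqrt(202 + 12) - (3/7 - 2/7*(-118)**2) = sqrt(214) - (3/7 - 2/7*13924) = sqrt(214) - (3/7 - 27848/7) = sqrt(214) - 1*(-27845/7) = sqrt(214) + 27845/7 = 27845/7 + sqrt(214)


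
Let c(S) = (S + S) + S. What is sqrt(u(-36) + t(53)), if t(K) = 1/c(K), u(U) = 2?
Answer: sqrt(50721)/159 ≈ 1.4164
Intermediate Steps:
c(S) = 3*S (c(S) = 2*S + S = 3*S)
t(K) = 1/(3*K)
sqrt(u(-36) + t(53)) = sqrt(2 + (1/3)/53) = sqrt(2 + (1/3)*(1/53)) = sqrt(2 + 1/159) = sqrt(319/159) = sqrt(50721)/159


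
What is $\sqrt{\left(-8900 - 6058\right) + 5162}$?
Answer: $2 i \sqrt{2449} \approx 98.975 i$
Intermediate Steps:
$\sqrt{\left(-8900 - 6058\right) + 5162} = \sqrt{-14958 + 5162} = \sqrt{-9796} = 2 i \sqrt{2449}$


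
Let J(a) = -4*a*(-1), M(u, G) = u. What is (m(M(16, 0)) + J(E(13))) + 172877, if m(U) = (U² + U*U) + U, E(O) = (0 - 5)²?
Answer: 173505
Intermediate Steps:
E(O) = 25 (E(O) = (-5)² = 25)
m(U) = U + 2*U² (m(U) = (U² + U²) + U = 2*U² + U = U + 2*U²)
J(a) = 4*a
(m(M(16, 0)) + J(E(13))) + 172877 = (16*(1 + 2*16) + 4*25) + 172877 = (16*(1 + 32) + 100) + 172877 = (16*33 + 100) + 172877 = (528 + 100) + 172877 = 628 + 172877 = 173505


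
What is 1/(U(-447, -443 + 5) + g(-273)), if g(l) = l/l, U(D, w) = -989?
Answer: -1/988 ≈ -0.0010121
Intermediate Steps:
g(l) = 1
1/(U(-447, -443 + 5) + g(-273)) = 1/(-989 + 1) = 1/(-988) = -1/988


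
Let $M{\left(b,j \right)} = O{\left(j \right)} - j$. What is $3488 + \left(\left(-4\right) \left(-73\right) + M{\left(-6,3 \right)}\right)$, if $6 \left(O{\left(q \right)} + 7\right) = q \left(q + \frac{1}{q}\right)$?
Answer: $\frac{11315}{3} \approx 3771.7$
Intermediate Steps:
$O{\left(q \right)} = -7 + \frac{q \left(q + \frac{1}{q}\right)}{6}$
$M{\left(b,j \right)} = - \frac{41}{6} - j + \frac{j^{2}}{6}$ ($M{\left(b,j \right)} = \left(- \frac{41}{6} + \frac{j^{2}}{6}\right) - j = - \frac{41}{6} - j + \frac{j^{2}}{6}$)
$3488 + \left(\left(-4\right) \left(-73\right) + M{\left(-6,3 \right)}\right) = 3488 - - \frac{851}{3} = 3488 + \left(292 - \frac{25}{3}\right) = 3488 + \frac{851}{3} = \frac{11315}{3}$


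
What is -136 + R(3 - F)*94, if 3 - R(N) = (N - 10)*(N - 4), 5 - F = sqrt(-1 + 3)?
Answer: -6810 + 1692*sqrt(2) ≈ -4417.1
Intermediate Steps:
F = 5 - sqrt(2) (F = 5 - sqrt(-1 + 3) = 5 - sqrt(2) ≈ 3.5858)
R(N) = 3 - (-10 + N)*(-4 + N) (R(N) = 3 - (N - 10)*(N - 4) = 3 - (-10 + N)*(-4 + N))
-136 + R(3 - F)*94 = -136 + (-37 - (3 - (5 - sqrt(2)))**2 + 14*(3 - (5 - sqrt(2))))*94 = -136 + (-37 - (3 + (-5 + sqrt(2)))**2 + 14*(3 + (-5 + sqrt(2))))*94 = -136 + (-37 - (-2 + sqrt(2))**2 + 14*(-2 + sqrt(2)))*94 = -136 + (-37 - (-2 + sqrt(2))**2 + (-28 + 14*sqrt(2)))*94 = -136 + (-65 - (-2 + sqrt(2))**2 + 14*sqrt(2))*94 = -136 + (-6110 - 94*(-2 + sqrt(2))**2 + 1316*sqrt(2)) = -6246 - 94*(-2 + sqrt(2))**2 + 1316*sqrt(2)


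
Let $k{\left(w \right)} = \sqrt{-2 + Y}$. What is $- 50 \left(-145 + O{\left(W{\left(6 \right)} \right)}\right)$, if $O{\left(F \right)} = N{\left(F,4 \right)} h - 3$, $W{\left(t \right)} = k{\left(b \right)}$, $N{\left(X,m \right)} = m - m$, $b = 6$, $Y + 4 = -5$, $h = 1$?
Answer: $7400$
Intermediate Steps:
$Y = -9$ ($Y = -4 - 5 = -9$)
$N{\left(X,m \right)} = 0$
$k{\left(w \right)} = i \sqrt{11}$ ($k{\left(w \right)} = \sqrt{-2 - 9} = \sqrt{-11} = i \sqrt{11}$)
$W{\left(t \right)} = i \sqrt{11}$
$O{\left(F \right)} = -3$ ($O{\left(F \right)} = 0 \cdot 1 - 3 = 0 - 3 = -3$)
$- 50 \left(-145 + O{\left(W{\left(6 \right)} \right)}\right) = - 50 \left(-145 - 3\right) = \left(-50\right) \left(-148\right) = 7400$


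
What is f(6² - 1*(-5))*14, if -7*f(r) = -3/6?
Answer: 1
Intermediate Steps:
f(r) = 1/14 (f(r) = -(-3)/(7*6) = -⅐*(-½) = 1/14)
f(6² - 1*(-5))*14 = (1/14)*14 = 1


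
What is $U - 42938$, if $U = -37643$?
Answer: $-80581$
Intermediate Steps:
$U - 42938 = -37643 - 42938 = -80581$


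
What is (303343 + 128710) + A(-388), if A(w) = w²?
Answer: 582597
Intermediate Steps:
(303343 + 128710) + A(-388) = (303343 + 128710) + (-388)² = 432053 + 150544 = 582597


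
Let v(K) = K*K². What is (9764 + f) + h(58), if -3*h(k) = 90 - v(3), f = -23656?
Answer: -13913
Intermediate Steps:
v(K) = K³
h(k) = -21 (h(k) = -(90 - 1*3³)/3 = -(90 - 1*27)/3 = -(90 - 27)/3 = -⅓*63 = -21)
(9764 + f) + h(58) = (9764 - 23656) - 21 = -13892 - 21 = -13913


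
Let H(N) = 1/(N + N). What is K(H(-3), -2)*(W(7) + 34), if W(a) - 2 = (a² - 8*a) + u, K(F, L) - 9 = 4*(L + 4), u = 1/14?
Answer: 6919/14 ≈ 494.21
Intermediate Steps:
u = 1/14 ≈ 0.071429
H(N) = 1/(2*N)
K(F, L) = 25 + 4*L (K(F, L) = 9 + 4*(L + 4) = 9 + 4*(4 + L) = 9 + (16 + 4*L) = 25 + 4*L)
W(a) = 29/14 + a² - 8*a (W(a) = 2 + ((a² - 8*a) + 1/14) = 2 + (1/14 + a² - 8*a) = 29/14 + a² - 8*a)
K(H(-3), -2)*(W(7) + 34) = (25 + 4*(-2))*((29/14 + 7² - 8*7) + 34) = (25 - 8)*((29/14 + 49 - 56) + 34) = 17*(-69/14 + 34) = 17*(407/14) = 6919/14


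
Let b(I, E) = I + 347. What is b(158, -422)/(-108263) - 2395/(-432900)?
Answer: 8135077/9373410540 ≈ 0.00086789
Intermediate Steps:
b(I, E) = 347 + I
b(158, -422)/(-108263) - 2395/(-432900) = (347 + 158)/(-108263) - 2395/(-432900) = 505*(-1/108263) - 2395*(-1/432900) = -505/108263 + 479/86580 = 8135077/9373410540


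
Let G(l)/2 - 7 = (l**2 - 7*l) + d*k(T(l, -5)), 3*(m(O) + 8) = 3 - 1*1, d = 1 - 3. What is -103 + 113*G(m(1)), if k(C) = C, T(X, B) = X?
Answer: 256939/9 ≈ 28549.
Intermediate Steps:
d = -2
m(O) = -22/3 (m(O) = -8 + (3 - 1*1)/3 = -8 + (3 - 1)/3 = -8 + (1/3)*2 = -8 + 2/3 = -22/3)
G(l) = 14 - 18*l + 2*l**2 (G(l) = 14 + 2*((l**2 - 7*l) - 2*l) = 14 + 2*(l**2 - 9*l) = 14 + (-18*l + 2*l**2) = 14 - 18*l + 2*l**2)
-103 + 113*G(m(1)) = -103 + 113*(14 - 18*(-22/3) + 2*(-22/3)**2) = -103 + 113*(14 + 132 + 2*(484/9)) = -103 + 113*(14 + 132 + 968/9) = -103 + 113*(2282/9) = -103 + 257866/9 = 256939/9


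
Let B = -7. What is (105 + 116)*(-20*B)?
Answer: 30940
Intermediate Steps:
(105 + 116)*(-20*B) = (105 + 116)*(-20*(-7)) = 221*140 = 30940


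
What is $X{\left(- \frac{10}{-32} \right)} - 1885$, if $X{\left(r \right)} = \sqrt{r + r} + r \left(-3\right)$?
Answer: $- \frac{30175}{16} + \frac{\sqrt{10}}{4} \approx -1885.1$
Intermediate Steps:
$X{\left(r \right)} = - 3 r + \sqrt{2} \sqrt{r}$ ($X{\left(r \right)} = \sqrt{2 r} - 3 r = \sqrt{2} \sqrt{r} - 3 r = - 3 r + \sqrt{2} \sqrt{r}$)
$X{\left(- \frac{10}{-32} \right)} - 1885 = \left(- 3 \left(- \frac{10}{-32}\right) + \sqrt{2} \sqrt{- \frac{10}{-32}}\right) - 1885 = \left(- 3 \left(\left(-10\right) \left(- \frac{1}{32}\right)\right) + \sqrt{2} \sqrt{\left(-10\right) \left(- \frac{1}{32}\right)}\right) - 1885 = \left(\left(-3\right) \frac{5}{16} + \sqrt{2} \sqrt{\frac{5}{16}}\right) - 1885 = \left(- \frac{15}{16} + \sqrt{2} \frac{\sqrt{5}}{4}\right) - 1885 = \left(- \frac{15}{16} + \frac{\sqrt{10}}{4}\right) - 1885 = - \frac{30175}{16} + \frac{\sqrt{10}}{4}$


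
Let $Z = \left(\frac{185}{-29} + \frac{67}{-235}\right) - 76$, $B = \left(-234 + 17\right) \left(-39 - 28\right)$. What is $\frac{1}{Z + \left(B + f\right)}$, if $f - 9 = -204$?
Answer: $\frac{6815}{97191002} \approx 7.012 \cdot 10^{-5}$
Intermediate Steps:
$f = -195$ ($f = 9 - 204 = -195$)
$B = 14539$ ($B = \left(-217\right) \left(-67\right) = 14539$)
$Z = - \frac{563358}{6815}$ ($Z = \left(185 \left(- \frac{1}{29}\right) + 67 \left(- \frac{1}{235}\right)\right) - 76 = \left(- \frac{185}{29} - \frac{67}{235}\right) - 76 = - \frac{45418}{6815} - 76 = - \frac{563358}{6815} \approx -82.664$)
$\frac{1}{Z + \left(B + f\right)} = \frac{1}{- \frac{563358}{6815} + \left(14539 - 195\right)} = \frac{1}{- \frac{563358}{6815} + 14344} = \frac{1}{\frac{97191002}{6815}} = \frac{6815}{97191002}$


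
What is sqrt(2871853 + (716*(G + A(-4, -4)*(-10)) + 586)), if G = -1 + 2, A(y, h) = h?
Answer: sqrt(2901795) ≈ 1703.5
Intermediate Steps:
G = 1
sqrt(2871853 + (716*(G + A(-4, -4)*(-10)) + 586)) = sqrt(2871853 + (716*(1 - 4*(-10)) + 586)) = sqrt(2871853 + (716*(1 + 40) + 586)) = sqrt(2871853 + (716*41 + 586)) = sqrt(2871853 + (29356 + 586)) = sqrt(2871853 + 29942) = sqrt(2901795)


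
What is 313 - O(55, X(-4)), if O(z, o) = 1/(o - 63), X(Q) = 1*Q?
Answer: 20972/67 ≈ 313.02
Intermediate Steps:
X(Q) = Q
O(z, o) = 1/(-63 + o)
313 - O(55, X(-4)) = 313 - 1/(-63 - 4) = 313 - 1/(-67) = 313 - 1*(-1/67) = 313 + 1/67 = 20972/67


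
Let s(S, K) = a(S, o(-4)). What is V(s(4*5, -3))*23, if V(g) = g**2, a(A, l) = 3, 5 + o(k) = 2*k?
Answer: 207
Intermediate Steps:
o(k) = -5 + 2*k
s(S, K) = 3
V(s(4*5, -3))*23 = 3**2*23 = 9*23 = 207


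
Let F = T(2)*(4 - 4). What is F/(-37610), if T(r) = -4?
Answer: 0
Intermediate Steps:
F = 0 (F = -4*(4 - 4) = -4*0 = 0)
F/(-37610) = 0/(-37610) = 0*(-1/37610) = 0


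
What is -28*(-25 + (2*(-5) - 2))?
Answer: 1036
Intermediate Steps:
-28*(-25 + (2*(-5) - 2)) = -28*(-25 + (-10 - 2)) = -28*(-25 - 12) = -28*(-37) = 1036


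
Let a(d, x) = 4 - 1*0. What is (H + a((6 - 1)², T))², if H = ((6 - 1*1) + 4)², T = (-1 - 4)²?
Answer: 7225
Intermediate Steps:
T = 25 (T = (-5)² = 25)
H = 81 (H = ((6 - 1) + 4)² = (5 + 4)² = 9² = 81)
a(d, x) = 4 (a(d, x) = 4 + 0 = 4)
(H + a((6 - 1)², T))² = (81 + 4)² = 85² = 7225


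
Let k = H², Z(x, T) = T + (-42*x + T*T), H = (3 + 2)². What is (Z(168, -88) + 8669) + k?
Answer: 9894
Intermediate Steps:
H = 25 (H = 5² = 25)
Z(x, T) = T + T² - 42*x (Z(x, T) = T + (-42*x + T²) = T + (T² - 42*x) = T + T² - 42*x)
k = 625 (k = 25² = 625)
(Z(168, -88) + 8669) + k = ((-88 + (-88)² - 42*168) + 8669) + 625 = ((-88 + 7744 - 7056) + 8669) + 625 = (600 + 8669) + 625 = 9269 + 625 = 9894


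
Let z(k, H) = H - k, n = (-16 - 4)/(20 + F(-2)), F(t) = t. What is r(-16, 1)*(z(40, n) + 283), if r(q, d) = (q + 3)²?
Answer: 367913/9 ≈ 40879.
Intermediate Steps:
r(q, d) = (3 + q)²
n = -10/9 (n = (-16 - 4)/(20 - 2) = -20/18 = -20*1/18 = -10/9 ≈ -1.1111)
r(-16, 1)*(z(40, n) + 283) = (3 - 16)²*((-10/9 - 1*40) + 283) = (-13)²*((-10/9 - 40) + 283) = 169*(-370/9 + 283) = 169*(2177/9) = 367913/9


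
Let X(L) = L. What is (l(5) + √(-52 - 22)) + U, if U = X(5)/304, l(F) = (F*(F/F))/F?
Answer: 309/304 + I*√74 ≈ 1.0164 + 8.6023*I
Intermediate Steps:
l(F) = 1 (l(F) = (F*1)/F = F/F = 1)
U = 5/304 ≈ 0.016447
(l(5) + √(-52 - 22)) + U = (1 + √(-52 - 22)) + 5/304 = (1 + √(-74)) + 5/304 = (1 + I*√74) + 5/304 = 309/304 + I*√74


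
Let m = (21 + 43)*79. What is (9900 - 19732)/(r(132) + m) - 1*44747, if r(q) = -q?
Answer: -55086015/1231 ≈ -44749.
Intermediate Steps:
m = 5056 (m = 64*79 = 5056)
(9900 - 19732)/(r(132) + m) - 1*44747 = (9900 - 19732)/(-1*132 + 5056) - 1*44747 = -9832/(-132 + 5056) - 44747 = -9832/4924 - 44747 = -9832*1/4924 - 44747 = -2458/1231 - 44747 = -55086015/1231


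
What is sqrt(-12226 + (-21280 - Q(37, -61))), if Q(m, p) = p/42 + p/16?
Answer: I*sqrt(236381187)/84 ≈ 183.03*I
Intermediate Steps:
Q(m, p) = 29*p/336 (Q(m, p) = p*(1/42) + p*(1/16) = p/42 + p/16 = 29*p/336)
sqrt(-12226 + (-21280 - Q(37, -61))) = sqrt(-12226 + (-21280 - 29*(-61)/336)) = sqrt(-12226 + (-21280 - 1*(-1769/336))) = sqrt(-12226 + (-21280 + 1769/336)) = sqrt(-12226 - 7148311/336) = sqrt(-11256247/336) = I*sqrt(236381187)/84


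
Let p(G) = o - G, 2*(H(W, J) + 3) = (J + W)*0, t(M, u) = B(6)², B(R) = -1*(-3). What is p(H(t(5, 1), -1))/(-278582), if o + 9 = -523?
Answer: 529/278582 ≈ 0.0018989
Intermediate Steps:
o = -532 (o = -9 - 523 = -532)
B(R) = 3
t(M, u) = 9 (t(M, u) = 3² = 9)
H(W, J) = -3 (H(W, J) = -3 + ((J + W)*0)/2 = -3 + (½)*0 = -3 + 0 = -3)
p(G) = -532 - G
p(H(t(5, 1), -1))/(-278582) = (-532 - 1*(-3))/(-278582) = (-532 + 3)*(-1/278582) = -529*(-1/278582) = 529/278582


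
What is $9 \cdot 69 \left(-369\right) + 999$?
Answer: $-228150$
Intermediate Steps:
$9 \cdot 69 \left(-369\right) + 999 = 621 \left(-369\right) + 999 = -229149 + 999 = -228150$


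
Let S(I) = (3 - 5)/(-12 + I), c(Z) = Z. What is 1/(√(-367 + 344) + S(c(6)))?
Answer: -3*I/(-I + 3*√23) ≈ 0.014423 - 0.20751*I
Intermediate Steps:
S(I) = -2/(-12 + I)
1/(√(-367 + 344) + S(c(6))) = 1/(√(-367 + 344) - 2/(-12 + 6)) = 1/(√(-23) - 2/(-6)) = 1/(I*√23 - 2*(-⅙)) = 1/(I*√23 + ⅓) = 1/(⅓ + I*√23)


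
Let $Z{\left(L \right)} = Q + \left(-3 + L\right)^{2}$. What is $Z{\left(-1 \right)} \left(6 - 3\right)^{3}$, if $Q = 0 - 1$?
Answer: $405$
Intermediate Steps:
$Q = -1$ ($Q = 0 - 1 = -1$)
$Z{\left(L \right)} = -1 + \left(-3 + L\right)^{2}$
$Z{\left(-1 \right)} \left(6 - 3\right)^{3} = \left(-1 + \left(-3 - 1\right)^{2}\right) \left(6 - 3\right)^{3} = \left(-1 + \left(-4\right)^{2}\right) 3^{3} = \left(-1 + 16\right) 27 = 15 \cdot 27 = 405$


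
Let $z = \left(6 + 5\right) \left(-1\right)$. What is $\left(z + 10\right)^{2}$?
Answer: $1$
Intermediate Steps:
$z = -11$ ($z = 11 \left(-1\right) = -11$)
$\left(z + 10\right)^{2} = \left(-11 + 10\right)^{2} = \left(-1\right)^{2} = 1$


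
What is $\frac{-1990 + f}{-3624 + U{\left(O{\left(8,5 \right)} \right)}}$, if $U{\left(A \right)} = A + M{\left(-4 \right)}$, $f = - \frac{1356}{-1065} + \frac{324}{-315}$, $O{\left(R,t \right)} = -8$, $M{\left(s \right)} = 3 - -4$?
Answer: $\frac{4944542}{9008125} \approx 0.5489$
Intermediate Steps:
$M{\left(s \right)} = 7$ ($M{\left(s \right)} = 3 + 4 = 7$)
$f = \frac{608}{2485}$ ($f = \left(-1356\right) \left(- \frac{1}{1065}\right) + 324 \left(- \frac{1}{315}\right) = \frac{452}{355} - \frac{36}{35} = \frac{608}{2485} \approx 0.24467$)
$U{\left(A \right)} = 7 + A$ ($U{\left(A \right)} = A + 7 = 7 + A$)
$\frac{-1990 + f}{-3624 + U{\left(O{\left(8,5 \right)} \right)}} = \frac{-1990 + \frac{608}{2485}}{-3624 + \left(7 - 8\right)} = - \frac{4944542}{2485 \left(-3624 - 1\right)} = - \frac{4944542}{2485 \left(-3625\right)} = \left(- \frac{4944542}{2485}\right) \left(- \frac{1}{3625}\right) = \frac{4944542}{9008125}$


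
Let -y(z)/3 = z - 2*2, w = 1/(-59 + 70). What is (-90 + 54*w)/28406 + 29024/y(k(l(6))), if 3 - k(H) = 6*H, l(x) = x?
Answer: 4534454644/17341863 ≈ 261.47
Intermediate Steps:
k(H) = 3 - 6*H
w = 1/11 ≈ 0.090909
y(z) = 12 - 3*z (y(z) = -3*(z - 2*2) = -3*(z - 4) = -3*(-4 + z) = 12 - 3*z)
(-90 + 54*w)/28406 + 29024/y(k(l(6))) = (-90 + 54*(1/11))/28406 + 29024/(12 - 3*(3 - 6*6)) = (-90 + 54/11)*(1/28406) + 29024/(12 - 3*(3 - 36)) = -936/11*1/28406 + 29024/(12 - 3*(-33)) = -468/156233 + 29024/(12 + 99) = -468/156233 + 29024/111 = 4534454644/17341863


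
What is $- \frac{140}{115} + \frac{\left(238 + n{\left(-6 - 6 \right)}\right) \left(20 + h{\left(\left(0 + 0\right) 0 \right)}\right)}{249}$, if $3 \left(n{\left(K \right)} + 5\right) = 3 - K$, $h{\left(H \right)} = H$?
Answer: $\frac{102508}{5727} \approx 17.899$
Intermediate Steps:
$n{\left(K \right)} = -4 - \frac{K}{3}$ ($n{\left(K \right)} = -5 + \frac{3 - K}{3} = -5 - \left(-1 + \frac{K}{3}\right) = -4 - \frac{K}{3}$)
$- \frac{140}{115} + \frac{\left(238 + n{\left(-6 - 6 \right)}\right) \left(20 + h{\left(\left(0 + 0\right) 0 \right)}\right)}{249} = - \frac{140}{115} + \frac{\left(238 - \left(4 + \frac{-6 - 6}{3}\right)\right) \left(20 + \left(0 + 0\right) 0\right)}{249} = \left(-140\right) \frac{1}{115} + \left(238 - 0\right) \left(20 + 0 \cdot 0\right) \frac{1}{249} = - \frac{28}{23} + \left(238 + \left(-4 + 4\right)\right) \left(20 + 0\right) \frac{1}{249} = - \frac{28}{23} + \left(238 + 0\right) 20 \cdot \frac{1}{249} = - \frac{28}{23} + 238 \cdot 20 \cdot \frac{1}{249} = - \frac{28}{23} + 4760 \cdot \frac{1}{249} = - \frac{28}{23} + \frac{4760}{249} = \frac{102508}{5727}$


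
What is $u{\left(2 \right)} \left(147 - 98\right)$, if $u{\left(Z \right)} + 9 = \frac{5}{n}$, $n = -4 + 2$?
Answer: $- \frac{1127}{2} \approx -563.5$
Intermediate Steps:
$n = -2$
$u{\left(Z \right)} = - \frac{23}{2}$ ($u{\left(Z \right)} = -9 + \frac{5}{-2} = -9 + 5 \left(- \frac{1}{2}\right) = -9 - \frac{5}{2} = - \frac{23}{2}$)
$u{\left(2 \right)} \left(147 - 98\right) = - \frac{23 \left(147 - 98\right)}{2} = \left(- \frac{23}{2}\right) 49 = - \frac{1127}{2}$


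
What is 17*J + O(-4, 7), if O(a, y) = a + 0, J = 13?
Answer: 217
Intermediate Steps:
O(a, y) = a
17*J + O(-4, 7) = 17*13 - 4 = 221 - 4 = 217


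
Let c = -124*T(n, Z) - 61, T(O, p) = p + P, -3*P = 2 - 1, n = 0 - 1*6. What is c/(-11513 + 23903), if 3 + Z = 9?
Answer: -2291/37170 ≈ -0.061636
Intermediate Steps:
n = -6 (n = 0 - 6 = -6)
Z = 6 (Z = -3 + 9 = 6)
P = -1/3 (P = -(2 - 1)/3 = -1/3*1 = -1/3 ≈ -0.33333)
T(O, p) = -1/3 + p (T(O, p) = p - 1/3 = -1/3 + p)
c = -2291/3 (c = -124*(-1/3 + 6) - 61 = -124*17/3 - 61 = -2108/3 - 61 = -2291/3 ≈ -763.67)
c/(-11513 + 23903) = -2291/(3*(-11513 + 23903)) = -2291/3/12390 = -2291/3*1/12390 = -2291/37170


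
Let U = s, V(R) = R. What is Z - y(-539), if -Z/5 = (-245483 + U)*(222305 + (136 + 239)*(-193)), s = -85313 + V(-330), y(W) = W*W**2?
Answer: 248385196719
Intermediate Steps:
y(W) = W**3
s = -85643 (s = -85313 - 330 = -85643)
U = -85643
Z = 248228605900 (Z = -5*(-245483 - 85643)*(222305 + (136 + 239)*(-193)) = -(-1655630)*(222305 + 375*(-193)) = -(-1655630)*(222305 - 72375) = -(-1655630)*149930 = -5*(-49645721180) = 248228605900)
Z - y(-539) = 248228605900 - 1*(-539)**3 = 248228605900 - 1*(-156590819) = 248228605900 + 156590819 = 248385196719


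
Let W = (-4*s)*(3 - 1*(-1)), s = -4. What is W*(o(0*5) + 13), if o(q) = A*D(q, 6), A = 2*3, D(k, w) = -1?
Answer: 448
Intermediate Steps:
A = 6
o(q) = -6 (o(q) = 6*(-1) = -6)
W = 64 (W = (-4*(-4))*(3 - 1*(-1)) = 16*(3 + 1) = 16*4 = 64)
W*(o(0*5) + 13) = 64*(-6 + 13) = 64*7 = 448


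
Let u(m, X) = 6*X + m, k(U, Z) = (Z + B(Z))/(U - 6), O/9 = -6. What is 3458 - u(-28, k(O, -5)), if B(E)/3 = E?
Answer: 3484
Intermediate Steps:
O = -54 (O = 9*(-6) = -54)
B(E) = 3*E
k(U, Z) = 4*Z/(-6 + U) (k(U, Z) = (Z + 3*Z)/(U - 6) = (4*Z)/(-6 + U) = 4*Z/(-6 + U))
u(m, X) = m + 6*X
3458 - u(-28, k(O, -5)) = 3458 - (-28 + 6*(4*(-5)/(-6 - 54))) = 3458 - (-28 + 6*(4*(-5)/(-60))) = 3458 - (-28 + 6*(4*(-5)*(-1/60))) = 3458 - (-28 + 6*(⅓)) = 3458 - (-28 + 2) = 3458 - 1*(-26) = 3458 + 26 = 3484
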